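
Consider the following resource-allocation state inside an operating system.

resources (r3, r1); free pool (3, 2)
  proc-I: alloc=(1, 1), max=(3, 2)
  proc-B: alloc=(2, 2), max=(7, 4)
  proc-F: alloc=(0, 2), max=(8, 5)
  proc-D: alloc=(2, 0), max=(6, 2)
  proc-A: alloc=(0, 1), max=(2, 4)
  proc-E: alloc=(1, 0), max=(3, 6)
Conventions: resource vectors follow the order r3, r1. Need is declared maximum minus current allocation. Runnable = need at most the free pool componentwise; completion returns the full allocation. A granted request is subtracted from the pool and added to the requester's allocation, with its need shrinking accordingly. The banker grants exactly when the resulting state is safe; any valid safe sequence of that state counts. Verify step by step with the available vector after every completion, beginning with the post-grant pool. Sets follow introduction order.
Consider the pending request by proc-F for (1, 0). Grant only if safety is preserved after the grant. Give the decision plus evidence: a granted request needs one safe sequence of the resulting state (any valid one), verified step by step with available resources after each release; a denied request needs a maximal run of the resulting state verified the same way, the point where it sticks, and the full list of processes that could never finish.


DENY. Granting would leave the state unsafe.
Key observation: after proc-I, proc-A the pool peaks at (3, 4), and each blocked process is short somewhere: proc-B on r3; proc-F on r3; proc-D on r3; proc-E on r1.
Pretend the grant happened; the run proc-I, proc-A goes as far as possible. Walking it through:
  pool = (2, 2)
  proc-I: need (2, 1) fits (2, 2); releases (1, 1), pool now (3, 3)
  proc-A: need (2, 3) fits (3, 3); releases (0, 1), pool now (3, 4)
  blocked: proc-B wants (5, 2), pool (3, 4) — not enough r3
  blocked: proc-F wants (7, 3), pool (3, 4) — not enough r3
  blocked: proc-D wants (4, 2), pool (3, 4) — not enough r3
  blocked: proc-E wants (2, 6), pool (3, 4) — not enough r1
Had the request been granted, proc-B, proc-F, proc-D and proc-E could never finish.


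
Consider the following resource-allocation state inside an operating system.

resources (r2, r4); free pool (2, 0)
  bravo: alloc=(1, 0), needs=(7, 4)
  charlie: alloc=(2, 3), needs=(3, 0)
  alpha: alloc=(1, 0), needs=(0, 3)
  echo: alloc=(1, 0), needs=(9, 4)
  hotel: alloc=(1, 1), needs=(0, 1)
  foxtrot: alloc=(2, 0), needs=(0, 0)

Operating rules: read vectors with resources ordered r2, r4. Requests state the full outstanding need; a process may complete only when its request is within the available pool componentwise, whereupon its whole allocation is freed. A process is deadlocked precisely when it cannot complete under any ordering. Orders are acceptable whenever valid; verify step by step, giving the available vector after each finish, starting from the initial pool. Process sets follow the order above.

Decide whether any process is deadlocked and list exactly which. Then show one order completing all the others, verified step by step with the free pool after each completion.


No process is deadlocked.
Key observation: beginning at foxtrot, releases accumulate fast enough that every process eventually fits.
A valid finishing order for the others: foxtrot, charlie, hotel, bravo, alpha, echo. Verifying each step:
  pool = (2, 0)
  foxtrot: need (0, 0) fits (2, 0); releases (2, 0), pool now (4, 0)
  charlie: need (3, 0) fits (4, 0); releases (2, 3), pool now (6, 3)
  hotel: need (0, 1) fits (6, 3); releases (1, 1), pool now (7, 4)
  bravo: need (7, 4) fits (7, 4); releases (1, 0), pool now (8, 4)
  alpha: need (0, 3) fits (8, 4); releases (1, 0), pool now (9, 4)
  echo: need (9, 4) fits (9, 4); releases (1, 0), pool now (10, 4)


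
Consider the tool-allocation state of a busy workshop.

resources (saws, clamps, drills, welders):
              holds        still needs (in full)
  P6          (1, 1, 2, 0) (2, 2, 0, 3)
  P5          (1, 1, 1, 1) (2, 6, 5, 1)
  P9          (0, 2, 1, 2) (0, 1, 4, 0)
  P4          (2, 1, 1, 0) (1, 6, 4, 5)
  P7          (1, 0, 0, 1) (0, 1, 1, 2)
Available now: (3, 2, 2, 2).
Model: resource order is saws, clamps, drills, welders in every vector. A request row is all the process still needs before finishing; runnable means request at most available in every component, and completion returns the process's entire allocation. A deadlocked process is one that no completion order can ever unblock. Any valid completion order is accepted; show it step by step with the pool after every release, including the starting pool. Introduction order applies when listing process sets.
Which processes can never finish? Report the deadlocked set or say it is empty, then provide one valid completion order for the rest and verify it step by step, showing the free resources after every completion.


Deadlocked: P5 and P4.
Key observation: even finishing P7, P6, P9 leaves just (5, 5, 5, 5) free — too little clamps for any of the remaining processes.
The rest can finish in the order P7, P6, P9. Walking it through:
  pool = (3, 2, 2, 2)
  P7: need (0, 1, 1, 2) fits (3, 2, 2, 2); releases (1, 0, 0, 1), pool now (4, 2, 2, 3)
  P6: need (2, 2, 0, 3) fits (4, 2, 2, 3); releases (1, 1, 2, 0), pool now (5, 3, 4, 3)
  P9: need (0, 1, 4, 0) fits (5, 3, 4, 3); releases (0, 2, 1, 2), pool now (5, 5, 5, 5)
The blocked processes can never fit:
  P5 still needs (2, 6, 5, 1) but only (5, 5, 5, 5) is free — short on clamps
  P4 still needs (1, 6, 4, 5) but only (5, 5, 5, 5) is free — short on clamps


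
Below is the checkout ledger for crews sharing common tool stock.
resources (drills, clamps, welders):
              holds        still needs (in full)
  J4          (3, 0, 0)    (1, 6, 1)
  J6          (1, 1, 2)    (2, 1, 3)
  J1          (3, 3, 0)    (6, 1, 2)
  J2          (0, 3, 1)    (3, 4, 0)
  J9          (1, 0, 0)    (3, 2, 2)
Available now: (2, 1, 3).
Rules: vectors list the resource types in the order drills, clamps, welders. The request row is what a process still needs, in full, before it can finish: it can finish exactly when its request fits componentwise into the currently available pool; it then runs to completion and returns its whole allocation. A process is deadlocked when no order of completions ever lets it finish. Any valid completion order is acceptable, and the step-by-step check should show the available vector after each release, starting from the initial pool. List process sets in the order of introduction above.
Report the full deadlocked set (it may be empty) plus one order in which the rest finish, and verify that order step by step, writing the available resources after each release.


Deadlocked set: J4, J1 and J2.
Key observation: after J6, J9 the pool peaks at (4, 2, 5), and each blocked process is short somewhere: J4 on clamps; J1 on drills; J2 on clamps.
A valid finishing order for the others: J6, J9. Walking it through:
  pool = (2, 1, 3)
  run J6 (needs (2, 1, 3), free (2, 1, 3)); after release of (1, 1, 2) the pool is (3, 2, 5)
  run J9 (needs (3, 2, 2), free (3, 2, 5)); after release of (1, 0, 0) the pool is (4, 2, 5)
The stuck group stays short no matter what:
  J4 still needs (1, 6, 1) but only (4, 2, 5) is free — short on clamps
  J1 still needs (6, 1, 2) but only (4, 2, 5) is free — short on drills
  J2 still needs (3, 4, 0) but only (4, 2, 5) is free — short on clamps


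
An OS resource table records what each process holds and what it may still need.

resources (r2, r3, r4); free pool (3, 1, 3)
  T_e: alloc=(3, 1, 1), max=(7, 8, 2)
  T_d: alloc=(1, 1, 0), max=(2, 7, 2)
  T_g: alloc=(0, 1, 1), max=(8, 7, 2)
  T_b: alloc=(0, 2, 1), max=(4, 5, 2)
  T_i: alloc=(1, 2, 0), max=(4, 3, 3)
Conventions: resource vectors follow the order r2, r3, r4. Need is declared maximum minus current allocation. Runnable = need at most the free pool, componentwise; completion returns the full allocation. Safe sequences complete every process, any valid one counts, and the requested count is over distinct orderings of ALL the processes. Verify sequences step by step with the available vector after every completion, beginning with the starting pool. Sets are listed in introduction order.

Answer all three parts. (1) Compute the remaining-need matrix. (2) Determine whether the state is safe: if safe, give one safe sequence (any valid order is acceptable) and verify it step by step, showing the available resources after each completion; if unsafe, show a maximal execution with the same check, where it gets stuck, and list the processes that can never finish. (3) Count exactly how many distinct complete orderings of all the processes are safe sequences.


(1) Need matrix, components ordered r2, r3, r4:
  T_e: (4, 7, 1)
  T_d: (1, 6, 2)
  T_g: (8, 6, 1)
  T_b: (4, 3, 1)
  T_i: (3, 1, 3)
(2) UNSAFE — no complete ordering exists.
Key observation: after T_i, T_b complete, (4, 5, 4) is the best the pool ever gets, yet each leftover process wants more r3.
Going as far as possible: T_i, T_b; after that, nothing fits. Step-by-step check:
  pool = (3, 1, 3)
  run T_i (needs (3, 1, 3), free (3, 1, 3)); after release of (1, 2, 0) the pool is (4, 3, 3)
  run T_b (needs (4, 3, 1), free (4, 3, 3)); after release of (0, 2, 1) the pool is (4, 5, 4)
  blocked: T_e wants (4, 7, 1), pool (4, 5, 4) — not enough r3
  blocked: T_d wants (1, 6, 2), pool (4, 5, 4) — not enough r3
  blocked: T_g wants (8, 6, 1), pool (4, 5, 4) — not enough r2 and r3
Permanently blocked: T_e, T_d and T_g.
(3) Precisely 0 of the possible complete orderings are safe sequences.


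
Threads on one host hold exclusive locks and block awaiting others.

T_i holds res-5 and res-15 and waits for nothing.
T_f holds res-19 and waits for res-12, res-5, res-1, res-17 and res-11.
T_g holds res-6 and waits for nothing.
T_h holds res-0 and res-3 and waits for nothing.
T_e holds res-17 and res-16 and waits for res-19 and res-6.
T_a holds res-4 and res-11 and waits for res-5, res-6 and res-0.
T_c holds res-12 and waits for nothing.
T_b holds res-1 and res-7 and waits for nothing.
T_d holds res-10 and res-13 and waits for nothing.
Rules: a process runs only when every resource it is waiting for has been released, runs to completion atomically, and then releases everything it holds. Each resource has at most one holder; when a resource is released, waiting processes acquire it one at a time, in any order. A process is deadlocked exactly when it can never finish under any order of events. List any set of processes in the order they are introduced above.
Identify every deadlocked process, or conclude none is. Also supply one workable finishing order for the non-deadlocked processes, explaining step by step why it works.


Deadlocked: T_f and T_e.
Key observation: nobody on the ring T_f -> T_e -> T_f can start until another member finishes, which never happens; no other process is dragged down with it.
One completion order for the rest: T_i, T_h, T_c, T_g, T_b, T_a, T_d.
Check, step by step:
  run T_i (it waits on nothing); releases res-5 and res-15
  run T_h (it waits on nothing); releases res-0 and res-3
  run T_c (it waits on nothing); releases res-12
  run T_g (it waits on nothing); releases res-6
  run T_b (it waits on nothing); releases res-1 and res-7
  T_a waits on res-5, res-6 and res-0 — all released -> runs and releases res-4 and res-11
  run T_d (it waits on nothing); releases res-10 and res-13


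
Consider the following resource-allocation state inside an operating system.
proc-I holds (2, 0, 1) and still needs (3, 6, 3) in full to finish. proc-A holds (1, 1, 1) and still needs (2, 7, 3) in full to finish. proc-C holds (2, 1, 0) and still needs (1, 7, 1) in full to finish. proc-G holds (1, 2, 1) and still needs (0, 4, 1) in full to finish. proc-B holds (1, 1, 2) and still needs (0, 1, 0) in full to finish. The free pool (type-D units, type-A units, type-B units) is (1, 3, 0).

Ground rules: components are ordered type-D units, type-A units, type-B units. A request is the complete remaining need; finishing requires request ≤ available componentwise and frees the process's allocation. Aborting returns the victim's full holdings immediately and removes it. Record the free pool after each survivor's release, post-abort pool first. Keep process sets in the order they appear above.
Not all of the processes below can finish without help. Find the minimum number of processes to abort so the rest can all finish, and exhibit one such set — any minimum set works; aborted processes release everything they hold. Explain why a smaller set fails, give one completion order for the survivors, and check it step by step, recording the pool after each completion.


Abort proc-A.
Key observation: proc-C was stuck for good until proc-A gave back (1, 1, 1); in the order shown it finishes at step 3.
Minimality: the empty abort set fails — the state is deadlocked as it stands.
Survivors finish in the order: proc-G, proc-B, proc-C, proc-I. Walking it through (pool after the aborts first):
  pool = (2, 4, 1)
  proc-G: need (0, 4, 1) fits (2, 4, 1); releases (1, 2, 1), pool now (3, 6, 2)
  proc-B: need (0, 1, 0) fits (3, 6, 2); releases (1, 1, 2), pool now (4, 7, 4)
  proc-C: need (1, 7, 1) fits (4, 7, 4); releases (2, 1, 0), pool now (6, 8, 4)
  proc-I: need (3, 6, 3) fits (6, 8, 4); releases (2, 0, 1), pool now (8, 8, 5)


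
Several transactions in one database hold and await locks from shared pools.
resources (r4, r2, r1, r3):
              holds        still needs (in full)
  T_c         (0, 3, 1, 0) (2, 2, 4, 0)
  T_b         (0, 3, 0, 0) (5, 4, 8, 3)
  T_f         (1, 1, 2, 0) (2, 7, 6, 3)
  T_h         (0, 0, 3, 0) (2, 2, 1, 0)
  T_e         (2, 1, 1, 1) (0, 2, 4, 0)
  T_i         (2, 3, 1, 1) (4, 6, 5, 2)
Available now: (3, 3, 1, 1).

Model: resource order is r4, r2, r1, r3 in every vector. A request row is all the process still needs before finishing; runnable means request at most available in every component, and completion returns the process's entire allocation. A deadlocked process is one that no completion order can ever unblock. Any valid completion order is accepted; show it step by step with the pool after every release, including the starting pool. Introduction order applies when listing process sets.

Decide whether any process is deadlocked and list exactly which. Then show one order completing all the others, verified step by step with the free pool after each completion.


The deadlocked set is empty.
Key observation: T_h can run right away; the returned allocation unlocks the remaining processes in turn.
One completion order for the rest: T_h, T_c, T_e, T_i, T_f, T_b. Check, step by step:
  pool = (3, 3, 1, 1)
  T_h: need (2, 2, 1, 0) fits (3, 3, 1, 1); releases (0, 0, 3, 0), pool now (3, 3, 4, 1)
  T_c: need (2, 2, 4, 0) fits (3, 3, 4, 1); releases (0, 3, 1, 0), pool now (3, 6, 5, 1)
  T_e: need (0, 2, 4, 0) fits (3, 6, 5, 1); releases (2, 1, 1, 1), pool now (5, 7, 6, 2)
  T_i: need (4, 6, 5, 2) fits (5, 7, 6, 2); releases (2, 3, 1, 1), pool now (7, 10, 7, 3)
  T_f: need (2, 7, 6, 3) fits (7, 10, 7, 3); releases (1, 1, 2, 0), pool now (8, 11, 9, 3)
  T_b: need (5, 4, 8, 3) fits (8, 11, 9, 3); releases (0, 3, 0, 0), pool now (8, 14, 9, 3)


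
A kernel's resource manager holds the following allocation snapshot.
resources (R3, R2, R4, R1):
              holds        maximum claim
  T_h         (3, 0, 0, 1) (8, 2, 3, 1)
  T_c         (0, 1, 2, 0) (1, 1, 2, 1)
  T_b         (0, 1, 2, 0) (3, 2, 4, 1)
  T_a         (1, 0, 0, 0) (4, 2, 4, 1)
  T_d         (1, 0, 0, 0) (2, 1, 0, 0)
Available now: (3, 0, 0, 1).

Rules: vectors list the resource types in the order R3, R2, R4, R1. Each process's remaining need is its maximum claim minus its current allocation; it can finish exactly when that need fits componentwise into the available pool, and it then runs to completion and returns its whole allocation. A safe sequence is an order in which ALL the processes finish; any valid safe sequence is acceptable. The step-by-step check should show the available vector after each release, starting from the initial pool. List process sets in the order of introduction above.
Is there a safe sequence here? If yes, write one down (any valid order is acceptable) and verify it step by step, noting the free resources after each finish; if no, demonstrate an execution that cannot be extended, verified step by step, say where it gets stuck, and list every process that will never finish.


SAFE, for example via the order T_c, T_d, T_b, T_a, T_h.
Key observation: reading the order forward, T_c is the first process whose need (1, 0, 0, 1) meets the free pool (3, 0, 0, 1) exactly on a resource it requests.
Check, step by step:
  pool = (3, 0, 0, 1)
  T_c needs (1, 0, 0, 1) <= (3, 0, 0, 1) -> finishes; pool += (0, 1, 2, 0) = (3, 1, 2, 1)
  T_d needs (1, 1, 0, 0) <= (3, 1, 2, 1) -> finishes; pool += (1, 0, 0, 0) = (4, 1, 2, 1)
  T_b needs (3, 1, 2, 1) <= (4, 1, 2, 1) -> finishes; pool += (0, 1, 2, 0) = (4, 2, 4, 1)
  T_a needs (3, 2, 4, 1) <= (4, 2, 4, 1) -> finishes; pool += (1, 0, 0, 0) = (5, 2, 4, 1)
  T_h needs (5, 2, 3, 0) <= (5, 2, 4, 1) -> finishes; pool += (3, 0, 0, 1) = (8, 2, 4, 2)


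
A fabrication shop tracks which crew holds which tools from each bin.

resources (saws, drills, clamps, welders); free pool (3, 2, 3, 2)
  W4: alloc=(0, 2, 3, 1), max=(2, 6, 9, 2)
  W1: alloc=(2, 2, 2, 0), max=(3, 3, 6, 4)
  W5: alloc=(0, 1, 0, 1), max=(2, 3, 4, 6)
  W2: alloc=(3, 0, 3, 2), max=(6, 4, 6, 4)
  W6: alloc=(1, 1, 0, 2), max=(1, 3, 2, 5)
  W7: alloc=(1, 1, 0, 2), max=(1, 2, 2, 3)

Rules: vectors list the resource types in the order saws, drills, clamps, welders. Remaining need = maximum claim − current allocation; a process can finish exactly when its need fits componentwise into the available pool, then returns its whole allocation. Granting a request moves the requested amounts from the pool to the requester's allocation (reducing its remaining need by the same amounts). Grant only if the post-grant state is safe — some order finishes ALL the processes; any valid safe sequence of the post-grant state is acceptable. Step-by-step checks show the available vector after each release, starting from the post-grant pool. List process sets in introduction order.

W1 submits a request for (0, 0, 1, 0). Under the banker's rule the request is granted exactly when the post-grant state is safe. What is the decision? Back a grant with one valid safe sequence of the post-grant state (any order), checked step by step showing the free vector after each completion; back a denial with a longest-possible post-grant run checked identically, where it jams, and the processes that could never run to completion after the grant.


DENY — the pretend-granted state is unsafe.
Key observation: the pool after W7, W6 is (5, 4, 2, 6); every surviving request exceeds it in clamps, so progress ends there.
On the post-grant state, W7, W6 is a maximal run — nothing extends it. Walking it through:
  pool = (3, 2, 2, 2)
  run W7 (needs (0, 1, 2, 1), free (3, 2, 2, 2)); after release of (1, 1, 0, 2) the pool is (4, 3, 2, 4)
  run W6 (needs (0, 2, 2, 3), free (4, 3, 2, 4)); after release of (1, 1, 0, 2) the pool is (5, 4, 2, 6)
  W4 cannot run: need (2, 4, 6, 1) vs free (5, 4, 2, 6) (insufficient clamps)
  W1 cannot run: need (1, 1, 3, 4) vs free (5, 4, 2, 6) (insufficient clamps)
  W5 cannot run: need (2, 2, 4, 5) vs free (5, 4, 2, 6) (insufficient clamps)
  W2 cannot run: need (3, 4, 3, 2) vs free (5, 4, 2, 6) (insufficient clamps)
Post-grant, the permanently blocked set is W4, W1, W5 and W2.


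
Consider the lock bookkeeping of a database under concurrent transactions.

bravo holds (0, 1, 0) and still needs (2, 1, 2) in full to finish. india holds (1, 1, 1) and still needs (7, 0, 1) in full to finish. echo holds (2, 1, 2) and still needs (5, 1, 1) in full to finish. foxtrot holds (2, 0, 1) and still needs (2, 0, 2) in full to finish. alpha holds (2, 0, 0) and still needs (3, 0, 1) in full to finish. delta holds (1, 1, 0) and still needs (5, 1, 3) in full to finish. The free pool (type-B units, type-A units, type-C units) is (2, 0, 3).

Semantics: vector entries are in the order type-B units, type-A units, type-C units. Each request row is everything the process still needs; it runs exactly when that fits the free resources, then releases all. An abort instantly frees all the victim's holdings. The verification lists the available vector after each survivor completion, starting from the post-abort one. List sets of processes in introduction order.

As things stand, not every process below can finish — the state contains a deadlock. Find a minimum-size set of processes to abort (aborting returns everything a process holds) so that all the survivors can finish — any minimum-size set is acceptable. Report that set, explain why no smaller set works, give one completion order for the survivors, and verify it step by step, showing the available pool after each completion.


Abort india.
Key observation: the returned (1, 1, 1) from india is what brings delta — unrunnable before, under any order — into play at step 3.
No smaller set exists: with zero aborts the deadlock remains.
One survivor order: alpha, foxtrot, delta, echo, bravo. Verifying each step (post-abort pool first):
  pool = (3, 1, 4)
  alpha: need (3, 0, 1) fits (3, 1, 4); releases (2, 0, 0), pool now (5, 1, 4)
  foxtrot: need (2, 0, 2) fits (5, 1, 4); releases (2, 0, 1), pool now (7, 1, 5)
  delta: need (5, 1, 3) fits (7, 1, 5); releases (1, 1, 0), pool now (8, 2, 5)
  echo: need (5, 1, 1) fits (8, 2, 5); releases (2, 1, 2), pool now (10, 3, 7)
  bravo: need (2, 1, 2) fits (10, 3, 7); releases (0, 1, 0), pool now (10, 4, 7)


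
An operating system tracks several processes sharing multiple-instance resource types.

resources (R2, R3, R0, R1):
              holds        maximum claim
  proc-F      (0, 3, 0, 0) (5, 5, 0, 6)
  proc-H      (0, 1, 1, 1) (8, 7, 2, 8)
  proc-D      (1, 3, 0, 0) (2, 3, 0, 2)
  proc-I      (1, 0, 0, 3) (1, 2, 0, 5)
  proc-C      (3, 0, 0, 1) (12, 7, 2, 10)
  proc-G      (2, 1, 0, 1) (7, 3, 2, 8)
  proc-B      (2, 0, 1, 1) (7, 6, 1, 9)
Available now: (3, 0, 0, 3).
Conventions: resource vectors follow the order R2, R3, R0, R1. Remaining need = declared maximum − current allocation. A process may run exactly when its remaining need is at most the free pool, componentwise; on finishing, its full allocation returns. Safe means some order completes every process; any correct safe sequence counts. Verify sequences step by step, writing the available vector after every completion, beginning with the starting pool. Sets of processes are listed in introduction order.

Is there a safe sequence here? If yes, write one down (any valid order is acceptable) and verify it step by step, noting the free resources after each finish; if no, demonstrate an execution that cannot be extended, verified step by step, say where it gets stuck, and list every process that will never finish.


UNSAFE — no complete ordering exists.
Key observation: once proc-D, proc-I, proc-F finish, the pool peaks at (5, 6, 0, 6) — and every remaining process still needs more R1 than that.
Going as far as possible: proc-D, proc-I, proc-F; after that, nothing fits. Check, step by step:
  pool = (3, 0, 0, 3)
  run proc-D (needs (1, 0, 0, 2), free (3, 0, 0, 3)); after release of (1, 3, 0, 0) the pool is (4, 3, 0, 3)
  run proc-I (needs (0, 2, 0, 2), free (4, 3, 0, 3)); after release of (1, 0, 0, 3) the pool is (5, 3, 0, 6)
  run proc-F (needs (5, 2, 0, 6), free (5, 3, 0, 6)); after release of (0, 3, 0, 0) the pool is (5, 6, 0, 6)
  blocked: proc-H wants (8, 6, 1, 7), pool (5, 6, 0, 6) — not enough R2, R0 and R1
  blocked: proc-C wants (9, 7, 2, 9), pool (5, 6, 0, 6) — not enough R2, R3, R0 and R1
  blocked: proc-G wants (5, 2, 2, 7), pool (5, 6, 0, 6) — not enough R0 and R1
  blocked: proc-B wants (5, 6, 0, 8), pool (5, 6, 0, 6) — not enough R1
Processes that can never finish: proc-H, proc-C, proc-G and proc-B.


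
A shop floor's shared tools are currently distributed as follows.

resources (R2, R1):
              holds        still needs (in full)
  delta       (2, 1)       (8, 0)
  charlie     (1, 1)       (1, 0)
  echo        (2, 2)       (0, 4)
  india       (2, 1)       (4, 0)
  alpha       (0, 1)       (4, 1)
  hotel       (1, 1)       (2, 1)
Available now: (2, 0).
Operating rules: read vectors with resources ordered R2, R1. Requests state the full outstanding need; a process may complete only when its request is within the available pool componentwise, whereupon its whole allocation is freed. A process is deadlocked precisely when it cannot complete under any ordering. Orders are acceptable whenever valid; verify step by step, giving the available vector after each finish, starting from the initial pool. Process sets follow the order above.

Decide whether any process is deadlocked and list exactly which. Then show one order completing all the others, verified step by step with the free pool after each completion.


No process is deadlocked.
Key observation: charlie fits the free pool immediately, and its release cascades until everyone finishes.
One completion order for the rest: charlie, hotel, india, alpha, echo, delta. Walking it through:
  pool = (2, 0)
  charlie: need (1, 0) fits (2, 0); releases (1, 1), pool now (3, 1)
  hotel: need (2, 1) fits (3, 1); releases (1, 1), pool now (4, 2)
  india: need (4, 0) fits (4, 2); releases (2, 1), pool now (6, 3)
  alpha: need (4, 1) fits (6, 3); releases (0, 1), pool now (6, 4)
  echo: need (0, 4) fits (6, 4); releases (2, 2), pool now (8, 6)
  delta: need (8, 0) fits (8, 6); releases (2, 1), pool now (10, 7)


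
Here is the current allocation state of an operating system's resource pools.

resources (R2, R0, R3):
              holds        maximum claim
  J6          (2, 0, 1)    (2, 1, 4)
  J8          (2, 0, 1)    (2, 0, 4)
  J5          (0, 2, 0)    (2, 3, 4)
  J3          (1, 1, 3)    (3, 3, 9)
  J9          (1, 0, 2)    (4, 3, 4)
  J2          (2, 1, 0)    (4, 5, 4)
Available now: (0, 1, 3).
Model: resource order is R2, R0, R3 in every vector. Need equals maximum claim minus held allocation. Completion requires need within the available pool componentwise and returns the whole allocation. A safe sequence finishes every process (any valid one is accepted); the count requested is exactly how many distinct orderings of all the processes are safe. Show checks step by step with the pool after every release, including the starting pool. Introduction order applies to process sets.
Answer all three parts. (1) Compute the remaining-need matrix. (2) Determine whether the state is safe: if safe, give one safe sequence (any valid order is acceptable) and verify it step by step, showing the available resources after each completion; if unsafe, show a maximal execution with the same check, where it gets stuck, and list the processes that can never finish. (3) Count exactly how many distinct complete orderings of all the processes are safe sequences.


(1) Remaining need (order R2, R0, R3):
  J6: (0, 1, 3)
  J8: (0, 0, 3)
  J5: (2, 1, 4)
  J3: (2, 2, 6)
  J9: (3, 3, 2)
  J2: (2, 4, 4)
(2) The state is SAFE; one workable sequence: J8, J5, J6, J9, J3, J2.
Key observation: J8 is the earliest step where a requested resource binds exactly: need (0, 0, 3), pool (0, 1, 3) at its turn.
Step-by-step check:
  pool = (0, 1, 3)
  J8 needs (0, 0, 3) <= (0, 1, 3) -> finishes; pool += (2, 0, 1) = (2, 1, 4)
  J5 needs (2, 1, 4) <= (2, 1, 4) -> finishes; pool += (0, 2, 0) = (2, 3, 4)
  J6 needs (0, 1, 3) <= (2, 3, 4) -> finishes; pool += (2, 0, 1) = (4, 3, 5)
  J9 needs (3, 3, 2) <= (4, 3, 5) -> finishes; pool += (1, 0, 2) = (5, 3, 7)
  J3 needs (2, 2, 6) <= (5, 3, 7) -> finishes; pool += (1, 1, 3) = (6, 4, 10)
  J2 needs (2, 4, 4) <= (6, 4, 10) -> finishes; pool += (2, 1, 0) = (8, 5, 10)
(3) The exact count: 4 of the possible complete orderings are safe sequences.


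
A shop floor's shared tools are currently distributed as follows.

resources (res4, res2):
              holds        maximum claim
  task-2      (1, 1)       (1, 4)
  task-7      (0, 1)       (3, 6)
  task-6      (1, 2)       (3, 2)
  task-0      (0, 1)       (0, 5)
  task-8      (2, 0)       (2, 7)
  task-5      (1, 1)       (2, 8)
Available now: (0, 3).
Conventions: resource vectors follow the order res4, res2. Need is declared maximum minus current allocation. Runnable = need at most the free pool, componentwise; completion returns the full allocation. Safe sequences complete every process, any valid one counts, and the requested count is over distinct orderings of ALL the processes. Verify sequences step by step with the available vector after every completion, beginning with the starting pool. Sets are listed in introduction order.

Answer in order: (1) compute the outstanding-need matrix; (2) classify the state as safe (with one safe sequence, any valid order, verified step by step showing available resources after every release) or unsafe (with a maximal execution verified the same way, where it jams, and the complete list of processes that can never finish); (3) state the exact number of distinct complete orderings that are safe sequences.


(1) Outstanding need per process (order res4, res2):
  task-2: (0, 3)
  task-7: (3, 5)
  task-6: (2, 0)
  task-0: (0, 4)
  task-8: (0, 7)
  task-5: (1, 7)
(2) UNSAFE — no complete ordering exists.
Key observation: after task-2, task-0 the pool peaks at (1, 5), and each blocked process is short somewhere: task-7 on res4; task-6 on res4; task-8 on res2; task-5 on res2.
The run task-2, task-0 cannot be extended any further. Walking it through:
  pool = (0, 3)
  run task-2 (needs (0, 3), free (0, 3)); after release of (1, 1) the pool is (1, 4)
  run task-0 (needs (0, 4), free (1, 4)); after release of (0, 1) the pool is (1, 5)
  task-7 still needs (3, 5) but only (1, 5) is free — short on res4
  task-6 still needs (2, 0) but only (1, 5) is free — short on res4
  task-8 still needs (0, 7) but only (1, 5) is free — short on res2
  task-5 still needs (1, 7) but only (1, 5) is free — short on res2
Processes that can never finish: task-7, task-6, task-8 and task-5.
(3) The exact count: 0 of the possible complete orderings are safe sequences.


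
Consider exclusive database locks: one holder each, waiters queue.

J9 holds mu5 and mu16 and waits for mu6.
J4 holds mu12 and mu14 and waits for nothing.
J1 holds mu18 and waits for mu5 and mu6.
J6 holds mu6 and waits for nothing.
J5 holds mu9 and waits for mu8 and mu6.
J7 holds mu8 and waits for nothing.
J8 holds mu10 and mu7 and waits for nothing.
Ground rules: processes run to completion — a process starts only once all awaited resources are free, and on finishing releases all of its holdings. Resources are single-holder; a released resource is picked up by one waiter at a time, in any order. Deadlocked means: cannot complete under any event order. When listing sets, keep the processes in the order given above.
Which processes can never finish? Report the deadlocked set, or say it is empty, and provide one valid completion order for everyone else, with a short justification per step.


The deadlocked set is empty.
Key observation: the wait graph is acyclic; completion cascades from the unblocked processes through everyone else.
A valid finishing order for the others: J8, J7, J6, J9, J4, J5, J1.
Walking it through:
  J8: no waits; runs immediately, freeing mu10 and mu7
  J7: no waits; runs immediately, freeing mu8
  J6: no waits; runs immediately, freeing mu6
  J9 waits on mu6 — all released -> runs and releases mu5 and mu16
  J4: no waits; runs immediately, freeing mu12 and mu14
  J5 waits on mu8 and mu6 — all released -> runs and releases mu9
  J1 waits on mu5 and mu6 — all released -> runs and releases mu18


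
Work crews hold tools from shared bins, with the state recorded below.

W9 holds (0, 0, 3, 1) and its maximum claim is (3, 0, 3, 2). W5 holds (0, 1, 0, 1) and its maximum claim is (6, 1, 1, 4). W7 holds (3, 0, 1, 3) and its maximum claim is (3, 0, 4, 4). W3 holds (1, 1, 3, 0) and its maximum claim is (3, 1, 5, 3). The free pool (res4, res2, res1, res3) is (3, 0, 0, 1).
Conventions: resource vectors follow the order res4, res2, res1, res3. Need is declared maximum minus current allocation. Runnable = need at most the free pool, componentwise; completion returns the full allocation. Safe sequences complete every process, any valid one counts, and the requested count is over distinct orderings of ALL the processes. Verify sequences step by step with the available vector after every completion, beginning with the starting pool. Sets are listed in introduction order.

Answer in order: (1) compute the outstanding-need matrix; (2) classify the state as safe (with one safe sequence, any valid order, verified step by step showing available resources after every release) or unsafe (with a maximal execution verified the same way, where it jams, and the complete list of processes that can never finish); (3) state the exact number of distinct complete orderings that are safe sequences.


(1) Remaining need (order res4, res2, res1, res3):
  W9: (3, 0, 0, 1)
  W5: (6, 0, 1, 3)
  W7: (0, 0, 3, 1)
  W3: (2, 0, 2, 3)
(2) The state is SAFE; one workable sequence: W9, W7, W5, W3.
Key observation: at W9 the run first touches a limit — (3, 0, 0, 1) against (3, 0, 0, 1), exact on a resource it actually requests.
Verifying each step:
  pool = (3, 0, 0, 1)
  W9 needs (3, 0, 0, 1) <= (3, 0, 0, 1) -> finishes; pool += (0, 0, 3, 1) = (3, 0, 3, 2)
  W7 needs (0, 0, 3, 1) <= (3, 0, 3, 2) -> finishes; pool += (3, 0, 1, 3) = (6, 0, 4, 5)
  W5 needs (6, 0, 1, 3) <= (6, 0, 4, 5) -> finishes; pool += (0, 1, 0, 1) = (6, 1, 4, 6)
  W3 needs (2, 0, 2, 3) <= (6, 1, 4, 6) -> finishes; pool += (1, 1, 3, 0) = (7, 2, 7, 6)
(3) Precisely 2 of the possible complete orderings are safe sequences.


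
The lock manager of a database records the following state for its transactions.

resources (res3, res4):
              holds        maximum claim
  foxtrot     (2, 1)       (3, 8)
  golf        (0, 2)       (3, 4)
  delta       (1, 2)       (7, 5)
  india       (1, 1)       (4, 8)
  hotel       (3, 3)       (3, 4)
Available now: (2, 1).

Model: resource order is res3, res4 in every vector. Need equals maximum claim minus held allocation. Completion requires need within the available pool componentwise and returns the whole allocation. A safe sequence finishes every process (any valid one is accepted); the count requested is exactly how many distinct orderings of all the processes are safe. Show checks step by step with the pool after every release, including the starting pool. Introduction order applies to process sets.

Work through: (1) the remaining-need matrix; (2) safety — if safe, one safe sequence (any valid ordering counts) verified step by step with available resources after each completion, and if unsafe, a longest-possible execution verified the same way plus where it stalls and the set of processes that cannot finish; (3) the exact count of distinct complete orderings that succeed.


(1) Outstanding need per process (order res3, res4):
  foxtrot: (1, 7)
  golf: (3, 2)
  delta: (6, 3)
  india: (3, 7)
  hotel: (0, 1)
(2) The state is UNSAFE.
Key observation: after hotel, golf the pool peaks at (5, 6), and each blocked process is short somewhere: foxtrot on res4; delta on res3; india on res4.
A maximal execution: hotel, golf — then nothing else fits. Check, step by step:
  pool = (2, 1)
  hotel: need (0, 1) fits (2, 1); releases (3, 3), pool now (5, 4)
  golf: need (3, 2) fits (5, 4); releases (0, 2), pool now (5, 6)
  foxtrot cannot run: need (1, 7) vs free (5, 6) (insufficient res4)
  delta cannot run: need (6, 3) vs free (5, 6) (insufficient res3)
  india cannot run: need (3, 7) vs free (5, 6) (insufficient res4)
Permanently blocked: foxtrot, delta and india.
(3) Exactly 0 of the possible complete orderings are safe sequences.


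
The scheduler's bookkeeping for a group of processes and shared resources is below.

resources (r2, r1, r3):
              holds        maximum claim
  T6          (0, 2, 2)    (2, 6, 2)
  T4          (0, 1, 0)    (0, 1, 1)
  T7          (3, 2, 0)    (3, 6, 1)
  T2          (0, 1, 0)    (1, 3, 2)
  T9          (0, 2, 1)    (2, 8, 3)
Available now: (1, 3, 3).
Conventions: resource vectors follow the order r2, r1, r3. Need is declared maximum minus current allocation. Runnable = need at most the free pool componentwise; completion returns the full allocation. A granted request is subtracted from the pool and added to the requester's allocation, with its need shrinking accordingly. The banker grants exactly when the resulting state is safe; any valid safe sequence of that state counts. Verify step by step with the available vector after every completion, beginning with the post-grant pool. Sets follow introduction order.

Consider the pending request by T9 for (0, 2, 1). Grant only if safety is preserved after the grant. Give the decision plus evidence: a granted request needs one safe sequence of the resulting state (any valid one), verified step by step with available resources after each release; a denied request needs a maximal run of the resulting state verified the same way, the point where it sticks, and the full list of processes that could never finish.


DENY: after the grant no complete ordering would exist.
Key observation: the wall is r1: completing T4, T2 brings the pool only to (1, 3, 2), and all the rest need more.
Pretend the grant happened; the run T4, T2 goes as far as possible. Check, step by step:
  pool = (1, 1, 2)
  T4 needs (0, 0, 1) <= (1, 1, 2) -> finishes; pool += (0, 1, 0) = (1, 2, 2)
  T2 needs (1, 2, 2) <= (1, 2, 2) -> finishes; pool += (0, 1, 0) = (1, 3, 2)
  T6 cannot run: need (2, 4, 0) vs free (1, 3, 2) (insufficient r2 and r1)
  T7 cannot run: need (0, 4, 1) vs free (1, 3, 2) (insufficient r1)
  T9 cannot run: need (2, 4, 1) vs free (1, 3, 2) (insufficient r2 and r1)
Had the request been granted, T6, T7 and T9 could never finish.


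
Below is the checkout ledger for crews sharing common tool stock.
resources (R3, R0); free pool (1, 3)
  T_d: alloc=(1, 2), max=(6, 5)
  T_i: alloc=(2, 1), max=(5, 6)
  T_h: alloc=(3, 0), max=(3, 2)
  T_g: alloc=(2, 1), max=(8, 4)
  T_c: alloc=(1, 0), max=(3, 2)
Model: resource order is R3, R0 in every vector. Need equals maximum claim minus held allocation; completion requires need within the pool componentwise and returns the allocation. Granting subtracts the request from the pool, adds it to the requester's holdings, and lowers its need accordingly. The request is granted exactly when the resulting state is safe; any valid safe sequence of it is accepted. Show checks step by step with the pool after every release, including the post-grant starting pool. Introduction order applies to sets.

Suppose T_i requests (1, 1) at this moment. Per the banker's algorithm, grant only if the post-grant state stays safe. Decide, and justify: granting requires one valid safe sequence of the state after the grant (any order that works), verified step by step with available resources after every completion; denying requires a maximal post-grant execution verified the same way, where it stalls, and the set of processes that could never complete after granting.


DENY. Granting would leave the state unsafe.
Key observation: the wall is R0: completing T_h, T_c brings the pool only to (4, 2), and all the rest need more.
On the post-grant state, T_h, T_c is a maximal run — nothing extends it. Check, step by step:
  pool = (0, 2)
  run T_h (needs (0, 2), free (0, 2)); after release of (3, 0) the pool is (3, 2)
  run T_c (needs (2, 2), free (3, 2)); after release of (1, 0) the pool is (4, 2)
  blocked: T_d wants (5, 3), pool (4, 2) — not enough R3 and R0
  blocked: T_i wants (2, 4), pool (4, 2) — not enough R0
  blocked: T_g wants (6, 3), pool (4, 2) — not enough R3 and R0
Post-grant, the permanently blocked set is T_d, T_i and T_g.


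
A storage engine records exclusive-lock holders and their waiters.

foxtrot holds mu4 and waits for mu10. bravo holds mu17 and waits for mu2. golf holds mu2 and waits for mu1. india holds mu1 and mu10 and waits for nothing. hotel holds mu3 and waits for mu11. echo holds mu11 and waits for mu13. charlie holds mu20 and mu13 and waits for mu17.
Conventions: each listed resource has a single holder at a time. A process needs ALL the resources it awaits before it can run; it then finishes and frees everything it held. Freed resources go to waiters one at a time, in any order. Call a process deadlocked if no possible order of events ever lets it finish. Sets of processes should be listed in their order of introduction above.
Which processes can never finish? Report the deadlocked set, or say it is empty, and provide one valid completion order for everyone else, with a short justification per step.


No process is deadlocked.
Key observation: the wait relation is loop-free; peeling off processes with no waits unwinds the whole state.
The rest can finish in the order india, golf, bravo, charlie, echo, foxtrot, hotel.
Walking it through:
  india: no waits; runs immediately, freeing mu1 and mu10
  run golf (all its waits — mu1 — are resolved); releases mu2
  run bravo (all its waits — mu2 — are resolved); releases mu17
  run charlie (all its waits — mu17 — are resolved); releases mu20 and mu13
  run echo (all its waits — mu13 — are resolved); releases mu11
  run foxtrot (all its waits — mu10 — are resolved); releases mu4
  run hotel (all its waits — mu11 — are resolved); releases mu3
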